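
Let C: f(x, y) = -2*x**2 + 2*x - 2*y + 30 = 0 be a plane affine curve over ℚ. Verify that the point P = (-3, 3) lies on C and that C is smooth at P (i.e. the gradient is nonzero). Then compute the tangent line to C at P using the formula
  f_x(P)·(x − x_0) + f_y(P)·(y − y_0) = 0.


Tangent line at P: 14*x - 2*y + 48 = 0.

Step 1: f(-3, 3) = 0, so P lies on C.
Step 2: partial derivatives
  f_x(x, y) = 2 - 4*x, f_y(x, y) = -2.
  f_x(P) = 14, f_y(P) = -2 (gradient nonzero, so P is smooth).
Step 3: tangent line at P: 14·(x − -3) + -2·(y − 3) = 0.
Expanding: 14*x - 2*y + 48 = 0.


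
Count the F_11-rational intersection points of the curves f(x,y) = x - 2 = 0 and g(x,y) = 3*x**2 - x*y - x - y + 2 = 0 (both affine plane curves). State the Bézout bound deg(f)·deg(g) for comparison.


Common zeros: {(2, 4)}; count = 1; Bézout bound = 2.

deg(f) = 1, deg(g) = 2, so Bézout bound = 2.
Scan x ∈ F_11. For each x, list the y ∈ F_11 with f(x, y) ≡ 0 and those with g(x, y) ≡ 0 (mod 11); the common zeros in that column are the intersection.
  x = 0: f ≡ 0 at y ∈ ∅; g ≡ 0 at y ∈ {2}; common: ∅.
  x = 1: f ≡ 0 at y ∈ ∅; g ≡ 0 at y ∈ {2}; common: ∅.
  x = 2: f ≡ 0 at y ∈ {0, 1, 2, 3, 4, 5, 6, 7, 8, 9, 10}; g ≡ 0 at y ∈ {4}; common: {4}.
  x = 3: f ≡ 0 at y ∈ ∅; g ≡ 0 at y ∈ {1}; common: ∅.
  x = 4: f ≡ 0 at y ∈ ∅; g ≡ 0 at y ∈ {7}; common: ∅.
  x = 5: f ≡ 0 at y ∈ ∅; g ≡ 0 at y ∈ {1}; common: ∅.
  x = 6: f ≡ 0 at y ∈ ∅; g ≡ 0 at y ∈ {7}; common: ∅.
  x = 7: f ≡ 0 at y ∈ ∅; g ≡ 0 at y ∈ {4}; common: ∅.
  x = 8: f ≡ 0 at y ∈ ∅; g ≡ 0 at y ∈ {6}; common: ∅.
  x = 9: f ≡ 0 at y ∈ ∅; g ≡ 0 at y ∈ {6}; common: ∅.
  x = 10: f ≡ 0 at y ∈ ∅; g ≡ 0 at y ∈ ∅; common: ∅.
Collecting: common zeros = {(2, 4)}, so the count is 1.
Comparison with the Bézout bound: 1 ≤ 2 = deg(f)·deg(g), as expected for curves with no common component (the affine F_11-count falls short of the bound because intersections may lie at infinity, over extension fields, or carry multiplicity).


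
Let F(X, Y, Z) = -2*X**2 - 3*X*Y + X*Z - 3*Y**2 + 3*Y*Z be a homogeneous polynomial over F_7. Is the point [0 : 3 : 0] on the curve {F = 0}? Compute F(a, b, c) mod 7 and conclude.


F(0,3,0) ≡ 1 (mod 7); P is NOT on the curve.

Evaluate F(0, 3, 0) term-by-term (mod 7).
  -2*X**2 ↦ -2·0·1·1 = 0
  -3*X*Y ↦ -3·0·3·1 = 0
  X*Z ↦ 1·0·1·0 = 0
  -3*Y**2 ↦ -3·1·9·1 = -27
  3*Y*Z ↦ 3·1·3·0 = 0
Sum: F(0, 3, 0) = (0) + (0) + (0) + (-27) + (0) = -27.
Reducing mod 7: -27 ≡ 1 (mod 7).
Since F(a, b, c) ≡ 1 ≠ 0 (mod 7), P does NOT lie on the curve.


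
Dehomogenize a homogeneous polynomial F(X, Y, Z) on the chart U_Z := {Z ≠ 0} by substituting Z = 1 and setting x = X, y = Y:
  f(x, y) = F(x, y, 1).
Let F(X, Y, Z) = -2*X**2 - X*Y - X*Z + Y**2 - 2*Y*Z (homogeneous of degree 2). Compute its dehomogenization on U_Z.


f(x, y) = -2*x**2 - x*y - x + y**2 - 2*y

On U_Z we set Z = 1. Each monomial c·X^i·Y^j·Z^k in F becomes c·x^i·y^j·1^k = c·x^i·y^j.
Substituting Z = 1: F(X, Y, 1) = -2*x**2 - x*y - x + y**2 - 2*y.
Note: deg(f) ≤ deg(F) = 2; strict inequality happens when F is divisible by Z (lost terms).


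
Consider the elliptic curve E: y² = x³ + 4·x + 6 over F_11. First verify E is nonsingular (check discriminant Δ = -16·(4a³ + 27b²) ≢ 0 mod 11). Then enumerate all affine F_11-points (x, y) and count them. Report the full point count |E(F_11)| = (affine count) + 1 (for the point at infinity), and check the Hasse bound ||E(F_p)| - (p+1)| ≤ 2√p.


Affine points = {(1, 0), (2, 0), (3, 1), (3, 10), (4, 3), (4, 8), (6, 2), (6, 9), (7, 5), (7, 6), (8, 0), (9, 1), (9, 10), (10, 1), (10, 10)}; affine count = 15; |E(F_11)| = 16.

Discriminant check: Δ ∝ 4a³ + 27b² = 4·4³ + 27·6² = 4·64 + 27·36 ≡ 7 (mod 11). Nonzero ⇒ E is nonsingular.
For each x ∈ F_11, compute rhs = x³ + 4·x + 6 mod 11, then count y ∈ F_11 with y² ≡ rhs.
  x = 0: rhs = 6, matching y values: none (0 points).
  x = 1: rhs = 0, matching y values: 0 (1 points).
  x = 2: rhs = 0, matching y values: 0 (1 points).
  x = 3: rhs = 1, matching y values: 1, 10 (2 points).
  x = 4: rhs = 9, matching y values: 3, 8 (2 points).
  x = 5: rhs = 8, matching y values: none (0 points).
  x = 6: rhs = 4, matching y values: 2, 9 (2 points).
  x = 7: rhs = 3, matching y values: 5, 6 (2 points).
  x = 8: rhs = 0, matching y values: 0 (1 points).
  x = 9: rhs = 1, matching y values: 1, 10 (2 points).
  x = 10: rhs = 1, matching y values: 1, 10 (2 points).
Total affine count: 15.
Full point count |E(F_11)| = 15 + 1 = 16.
Hasse bound: |16 − (11+1)| = |4| = 4 ≤ 2√11 ≈ 6.6332 ✓.


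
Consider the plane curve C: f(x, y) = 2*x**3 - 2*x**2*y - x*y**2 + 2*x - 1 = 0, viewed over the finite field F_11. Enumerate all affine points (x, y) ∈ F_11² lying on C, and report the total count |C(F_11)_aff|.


Affine F_11-points: {(1, 1), (1, 8), (3, 2), (3, 3), (4, 1), (4, 2), (6, 2), (6, 8), (7, 1), (7, 7), (8, 3), (9, 5), (9, 10)}; count = 13.

For each of the 121 pairs (x, y) ∈ F_11², evaluate f(x, y) mod 11. Record the zeros.
  x = 0: [0↦10, 1↦10, 2↦10, 3↦10, 4↦10, 5↦10, 6↦10, 7↦10, 8↦10, 9↦10, 10↦10]  zeros at y ∈ ∅
  x = 1: [0↦3, 1↦0, 2↦6, 3↦10, 4↦1, 5↦1, 6↦10, 7↦6, 8↦0, 9↦3, 10↦4]  zeros at y ∈ {1, 8}
  x = 2: [0↦8, 1↦9, 2↦6, 3↦10, 4↦10, 5↦6, 6↦9, 7↦8, 8↦3, 9↦5, 10↦3]  zeros at y ∈ ∅
  x = 3: [0↦4, 1↦5, 2↦0, 3↦0, 4↦5, 5↦4, 6↦8, 7↦6, 8↦9, 9↦6, 10↦8]  zeros at y ∈ {2, 3}
  x = 4: [0↦3, 1↦0, 2↦0, 3↦3, 4↦9, 5↦7, 6↦8, 7↦1, 8↦8, 9↦7, 10↦9]  zeros at y ∈ {1, 2}
  x = 5: [0↦6, 1↦6, 2↦7, 3↦9, 4↦1, 5↦5, 6↦10, 7↦5, 8↦1, 9↦9, 10↦7]  zeros at y ∈ ∅
  x = 6: [0↦3, 1↦2, 2↦0, 3↦8, 4↦4, 5↦10, 6↦4, 7↦8, 8↦0, 9↦2, 10↦3]  zeros at y ∈ {2, 8}
  x = 7: [0↦6, 1↦0, 2↦2, 3↦1, 4↦8, 5↦1, 6↦2, 7↦0, 8↦6, 9↦9, 10↦9]  zeros at y ∈ {1, 7}
  x = 8: [0↦5, 1↦1, 2↦3, 3↦0, 4↦3, 5↦1, 6↦5, 7↦4, 8↦9, 9↦9, 10↦4]  zeros at y ∈ {3}
  x = 9: [0↦1, 1↦6, 2↦4, 3↦6, 4↦1, 5↦0, 6↦3, 7↦10, 8↦10, 9↦3, 10↦0]  zeros at y ∈ {5, 10}
  x = 10: [0↦6, 1↦5, 2↦6, 3↦9, 4↦3, 5↦10, 6↦8, 7↦8, 8↦10, 9↦3, 10↦9]  zeros at y ∈ ∅
Collecting zeros: affine points = {(1, 1), (1, 8), (3, 2), (3, 3), (4, 1), (4, 2), (6, 2), (6, 8), (7, 1), (7, 7), (8, 3), (9, 5), (9, 10)}.
Total count |C(F_11)_aff| = 13.


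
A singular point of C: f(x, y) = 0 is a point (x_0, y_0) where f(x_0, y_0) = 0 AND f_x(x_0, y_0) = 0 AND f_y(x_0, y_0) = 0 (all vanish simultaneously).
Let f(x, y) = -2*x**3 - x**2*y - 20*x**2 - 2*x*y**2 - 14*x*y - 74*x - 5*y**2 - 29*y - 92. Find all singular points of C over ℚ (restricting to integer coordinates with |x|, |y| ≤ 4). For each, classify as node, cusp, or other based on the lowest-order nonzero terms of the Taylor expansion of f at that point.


Singular points: {(-3, -2)}; classification: cusp.

Compute partial derivatives:
  f_x = -6*x**2 - 2*x*y - 40*x - 2*y**2 - 14*y - 74.
  f_y = -x**2 - 4*x*y - 14*x - 10*y - 29.
Scan x_0 ∈ {−4, ..., 4}. For each x_0, f_y(x_0, y) is a polynomial in y; find its integer roots y ∈ {−4, ..., 4}, then test f_x and f at those candidates.
  x = -4: f_y(-4, y) = 6*y + 11; no integer root y with |y| ≤ 4.
  x = -3: f_y(-3, y) = 2*y + 4; vanishes at y ∈ {-2}. (-3, -2): f_x = 0, f = 0 — SINGULAR.
  x = -2: f_y(-2, y) = -2*y - 5; no integer root y with |y| ≤ 4.
  x = -1: f_y(-1, y) = -6*y - 16; no integer root y with |y| ≤ 4.
  x = 0: f_y(0, y) = -10*y - 29; no integer root y with |y| ≤ 4.
  x = 1: f_y(1, y) = -14*y - 44; no integer root y with |y| ≤ 4.
  x = 2: f_y(2, y) = -18*y - 61; no integer root y with |y| ≤ 4.
  x = 3: f_y(3, y) = -22*y - 80; no integer root y with |y| ≤ 4.
  x = 4: f_y(4, y) = -26*y - 101; no integer root y with |y| ≤ 4.
Only singular point on the grid: (-3, -2).
Classify: substitute x = -3 + u, y = -2 + v and expand: f = -2*u**3 - u**2*v - 2*u*v**2 + v**2.
No constant or linear terms (consistent with a singular point). Quadratic part: v**2. Cubic part: -2*u**3 - u**2*v - 2*u*v**2.
The quadratic part v**2 is a perfect square, so there is a single (double) tangent line v = 0, i.e. y = -2. Restricting the cubic part to that line (v = 0) leaves -2*u**3 ≠ 0, so f is not divisible by v and the branch is v² ≈ 2*u**3 to lowest order — this is a cusp.
Classification: cusp.


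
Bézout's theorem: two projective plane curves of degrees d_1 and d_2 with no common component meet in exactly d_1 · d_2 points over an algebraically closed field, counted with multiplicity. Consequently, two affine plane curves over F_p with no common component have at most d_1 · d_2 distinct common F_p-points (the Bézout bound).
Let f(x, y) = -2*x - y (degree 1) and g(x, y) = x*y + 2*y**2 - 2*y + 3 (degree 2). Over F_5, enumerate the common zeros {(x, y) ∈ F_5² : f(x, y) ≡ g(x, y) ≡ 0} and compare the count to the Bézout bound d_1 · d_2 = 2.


Common zeros: {(2, 1), (4, 2)}; count = 2; Bézout bound = 2.

deg(f) = 1, deg(g) = 2, so Bézout bound = 2.
Scan x ∈ F_5. For each x, list the y ∈ F_5 with f(x, y) ≡ 0 and those with g(x, y) ≡ 0 (mod 5); the common zeros in that column are the intersection.
  x = 0: f ≡ 0 at y ∈ {0}; g ≡ 0 at y ∈ {3}; common: ∅.
  x = 1: f ≡ 0 at y ∈ {3}; g ≡ 0 at y ∈ ∅; common: ∅.
  x = 2: f ≡ 0 at y ∈ {1}; g ≡ 0 at y ∈ {1, 4}; common: {1}.
  x = 3: f ≡ 0 at y ∈ {4}; g ≡ 0 at y ∈ ∅; common: ∅.
  x = 4: f ≡ 0 at y ∈ {2}; g ≡ 0 at y ∈ {2}; common: {2}.
Collecting: common zeros = {(2, 1), (4, 2)}, so the count is 2.
Comparison with the Bézout bound: 2 ≤ 2 = deg(f)·deg(g), as expected for curves with no common component (the bound is attained).


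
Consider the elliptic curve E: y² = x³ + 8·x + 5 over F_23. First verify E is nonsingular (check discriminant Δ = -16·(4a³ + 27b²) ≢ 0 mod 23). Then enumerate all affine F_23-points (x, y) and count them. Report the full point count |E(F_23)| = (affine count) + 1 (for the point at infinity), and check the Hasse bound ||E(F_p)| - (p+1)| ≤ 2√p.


Affine points = {(2, 11), (2, 12), (4, 3), (4, 20), (5, 3), (5, 20), (6, 4), (6, 19), (7, 6), (7, 17), (8, 11), (8, 12), (9, 1), (9, 22), (10, 2), (10, 21), (12, 9), (12, 14), (13, 11), (13, 12), (14, 3), (14, 20), (15, 2), (15, 21), (18, 1), (18, 22), (19, 1), (19, 22), (20, 0), (21, 2), (21, 21)}; affine count = 31; |E(F_23)| = 32.

Discriminant check: Δ ∝ 4a³ + 27b² = 4·8³ + 27·5² = 4·512 + 27·25 ≡ 9 (mod 23). Nonzero ⇒ E is nonsingular.
For each x ∈ F_23, compute rhs = x³ + 8·x + 5 mod 23, then count y ∈ F_23 with y² ≡ rhs.
  x = 0: rhs = 5, matching y values: none (0 points).
  x = 1: rhs = 14, matching y values: none (0 points).
  x = 2: rhs = 6, matching y values: 11, 12 (2 points).
  x = 3: rhs = 10, matching y values: none (0 points).
  x = 4: rhs = 9, matching y values: 3, 20 (2 points).
  x = 5: rhs = 9, matching y values: 3, 20 (2 points).
  x = 6: rhs = 16, matching y values: 4, 19 (2 points).
  x = 7: rhs = 13, matching y values: 6, 17 (2 points).
  x = 8: rhs = 6, matching y values: 11, 12 (2 points).
  x = 9: rhs = 1, matching y values: 1, 22 (2 points).
  x = 10: rhs = 4, matching y values: 2, 21 (2 points).
  x = 11: rhs = 21, matching y values: none (0 points).
  x = 12: rhs = 12, matching y values: 9, 14 (2 points).
  x = 13: rhs = 6, matching y values: 11, 12 (2 points).
  x = 14: rhs = 9, matching y values: 3, 20 (2 points).
  x = 15: rhs = 4, matching y values: 2, 21 (2 points).
  x = 16: rhs = 20, matching y values: none (0 points).
  x = 17: rhs = 17, matching y values: none (0 points).
  x = 18: rhs = 1, matching y values: 1, 22 (2 points).
  x = 19: rhs = 1, matching y values: 1, 22 (2 points).
  x = 20: rhs = 0, matching y values: 0 (1 points).
  x = 21: rhs = 4, matching y values: 2, 21 (2 points).
  x = 22: rhs = 19, matching y values: none (0 points).
Total affine count: 31.
Full point count |E(F_23)| = 31 + 1 = 32.
Hasse bound: |32 − (23+1)| = |8| = 8 ≤ 2√23 ≈ 9.5917 ✓.


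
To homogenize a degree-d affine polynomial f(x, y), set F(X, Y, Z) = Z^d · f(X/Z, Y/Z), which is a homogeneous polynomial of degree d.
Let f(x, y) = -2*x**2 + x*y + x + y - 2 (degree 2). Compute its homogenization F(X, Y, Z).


F(X, Y, Z) = -2*X**2 + X*Y + X*Z + Y*Z - 2*Z**2

deg(f) = 2.
Substitute x = X/Z, y = Y/Z into f, then multiply by Z^2.
  monomial -2·x^2·y^0 ↦ -2·X^2·Y^0·Z^0.
  monomial 1·x^1·y^1 ↦ 1·X^1·Y^1·Z^0.
  monomial 1·x^1·y^0 ↦ 1·X^1·Y^0·Z^1.
  monomial 1·x^0·y^1 ↦ 1·X^0·Y^1·Z^1.
  monomial -2·x^0·y^0 ↦ -2·X^0·Y^0·Z^2.
Collecting: F(X, Y, Z) = -2*X**2 + X*Y + X*Z + Y*Z - 2*Z**2.


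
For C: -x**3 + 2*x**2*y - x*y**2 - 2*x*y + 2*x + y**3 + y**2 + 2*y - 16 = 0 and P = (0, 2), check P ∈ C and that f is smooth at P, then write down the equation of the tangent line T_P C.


Tangent line at P: -6*x + 18*y - 36 = 0.

Step 1: f(0, 2) = 0, so P lies on C.
Step 2: partial derivatives
  f_x(x, y) = -3*x**2 + 4*x*y - y**2 - 2*y + 2, f_y(x, y) = 2*x**2 - 2*x*y - 2*x + 3*y**2 + 2*y + 2.
  f_x(P) = -6, f_y(P) = 18 (gradient nonzero, so P is smooth).
Step 3: tangent line at P: -6·(x − 0) + 18·(y − 2) = 0.
Expanding: -6*x + 18*y - 36 = 0.


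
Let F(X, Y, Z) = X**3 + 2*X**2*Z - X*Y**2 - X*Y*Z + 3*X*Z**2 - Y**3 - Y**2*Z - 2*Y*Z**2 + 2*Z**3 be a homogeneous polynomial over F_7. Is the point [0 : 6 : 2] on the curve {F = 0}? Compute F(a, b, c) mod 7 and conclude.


F(0,6,2) ≡ 2 (mod 7); P is NOT on the curve.

Evaluate F(0, 6, 2) term-by-term (mod 7).
  X**3 ↦ 1·0·1·1 = 0
  2*X**2*Z ↦ 2·0·1·2 = 0
  -X*Y**2 ↦ -1·0·36·1 = 0
  -X*Y*Z ↦ -1·0·6·2 = 0
  3*X*Z**2 ↦ 3·0·1·4 = 0
  -Y**3 ↦ -1·1·216·1 = -216
  -Y**2*Z ↦ -1·1·36·2 = -72
  -2*Y*Z**2 ↦ -2·1·6·4 = -48
  2*Z**3 ↦ 2·1·1·8 = 16
Sum: F(0, 6, 2) = (0) + (0) + (0) + (0) + (0) + (-216) + (-72) + (-48) + (16) = -320.
Reducing mod 7: -320 ≡ 2 (mod 7).
Since F(a, b, c) ≡ 2 ≠ 0 (mod 7), P does NOT lie on the curve.


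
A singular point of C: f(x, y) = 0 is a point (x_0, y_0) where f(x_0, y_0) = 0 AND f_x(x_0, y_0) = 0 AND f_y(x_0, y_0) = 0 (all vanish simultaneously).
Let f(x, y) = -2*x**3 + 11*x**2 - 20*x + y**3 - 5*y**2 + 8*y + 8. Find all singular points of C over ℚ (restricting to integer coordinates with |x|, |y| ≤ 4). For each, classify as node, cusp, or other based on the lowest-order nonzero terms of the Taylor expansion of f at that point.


Singular points: {(2, 2)}; classification: node.

Compute partial derivatives:
  f_x = -6*x**2 + 22*x - 20.
  f_y = 3*y**2 - 10*y + 8.
Scan x_0 ∈ {−4, ..., 4}. For each x_0, f_y(x_0, y) is a polynomial in y; find its integer roots y ∈ {−4, ..., 4}, then test f_x and f at those candidates.
  x = -4: f_y(-4, y) = 3*y**2 - 10*y + 8; vanishes at y ∈ {2}. (-4, 2): f_x = -204 ≠ 0.
  x = -3: f_y(-3, y) = 3*y**2 - 10*y + 8; vanishes at y ∈ {2}. (-3, 2): f_x = -140 ≠ 0.
  x = -2: f_y(-2, y) = 3*y**2 - 10*y + 8; vanishes at y ∈ {2}. (-2, 2): f_x = -88 ≠ 0.
  x = -1: f_y(-1, y) = 3*y**2 - 10*y + 8; vanishes at y ∈ {2}. (-1, 2): f_x = -48 ≠ 0.
  x = 0: f_y(0, y) = 3*y**2 - 10*y + 8; vanishes at y ∈ {2}. (0, 2): f_x = -20 ≠ 0.
  x = 1: f_y(1, y) = 3*y**2 - 10*y + 8; vanishes at y ∈ {2}. (1, 2): f_x = -4 ≠ 0.
  x = 2: f_y(2, y) = 3*y**2 - 10*y + 8; vanishes at y ∈ {2}. (2, 2): f_x = 0, f = 0 — SINGULAR.
  x = 3: f_y(3, y) = 3*y**2 - 10*y + 8; vanishes at y ∈ {2}. (3, 2): f_x = -8 ≠ 0.
  x = 4: f_y(4, y) = 3*y**2 - 10*y + 8; vanishes at y ∈ {2}. (4, 2): f_x = -28 ≠ 0.
Only singular point on the grid: (2, 2).
Classify: substitute x = 2 + u, y = 2 + v and expand: f = -2*u**3 - u**2 + v**3 + v**2.
No constant or linear terms (consistent with a singular point). Quadratic part: -u**2 + v**2. Cubic part: -2*u**3 + v**3.
The quadratic part v**2 - u**2 = (v − u)(v + u) splits into two distinct linear factors, so there are two distinct tangent lines y − 2 = ±(x − 2) — this is a node (ordinary double point).
Classification: node.


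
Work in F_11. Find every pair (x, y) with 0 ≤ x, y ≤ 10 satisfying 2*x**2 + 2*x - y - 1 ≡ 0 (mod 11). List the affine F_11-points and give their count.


Affine F_11-points: {(0, 10), (1, 3), (2, 0), (3, 1), (4, 6), (5, 4), (6, 6), (7, 1), (8, 0), (9, 3), (10, 10)}; count = 11.

For each of the 121 pairs (x, y) ∈ F_11², evaluate f(x, y) mod 11. Record the zeros.
  x = 0: [0↦10, 1↦9, 2↦8, 3↦7, 4↦6, 5↦5, 6↦4, 7↦3, 8↦2, 9↦1, 10↦0]  zeros at y ∈ {10}
  x = 1: [0↦3, 1↦2, 2↦1, 3↦0, 4↦10, 5↦9, 6↦8, 7↦7, 8↦6, 9↦5, 10↦4]  zeros at y ∈ {3}
  x = 2: [0↦0, 1↦10, 2↦9, 3↦8, 4↦7, 5↦6, 6↦5, 7↦4, 8↦3, 9↦2, 10↦1]  zeros at y ∈ {0}
  x = 3: [0↦1, 1↦0, 2↦10, 3↦9, 4↦8, 5↦7, 6↦6, 7↦5, 8↦4, 9↦3, 10↦2]  zeros at y ∈ {1}
  x = 4: [0↦6, 1↦5, 2↦4, 3↦3, 4↦2, 5↦1, 6↦0, 7↦10, 8↦9, 9↦8, 10↦7]  zeros at y ∈ {6}
  x = 5: [0↦4, 1↦3, 2↦2, 3↦1, 4↦0, 5↦10, 6↦9, 7↦8, 8↦7, 9↦6, 10↦5]  zeros at y ∈ {4}
  x = 6: [0↦6, 1↦5, 2↦4, 3↦3, 4↦2, 5↦1, 6↦0, 7↦10, 8↦9, 9↦8, 10↦7]  zeros at y ∈ {6}
  x = 7: [0↦1, 1↦0, 2↦10, 3↦9, 4↦8, 5↦7, 6↦6, 7↦5, 8↦4, 9↦3, 10↦2]  zeros at y ∈ {1}
  x = 8: [0↦0, 1↦10, 2↦9, 3↦8, 4↦7, 5↦6, 6↦5, 7↦4, 8↦3, 9↦2, 10↦1]  zeros at y ∈ {0}
  x = 9: [0↦3, 1↦2, 2↦1, 3↦0, 4↦10, 5↦9, 6↦8, 7↦7, 8↦6, 9↦5, 10↦4]  zeros at y ∈ {3}
  x = 10: [0↦10, 1↦9, 2↦8, 3↦7, 4↦6, 5↦5, 6↦4, 7↦3, 8↦2, 9↦1, 10↦0]  zeros at y ∈ {10}
Collecting zeros: affine points = {(0, 10), (1, 3), (2, 0), (3, 1), (4, 6), (5, 4), (6, 6), (7, 1), (8, 0), (9, 3), (10, 10)}.
Total count |C(F_11)_aff| = 11.


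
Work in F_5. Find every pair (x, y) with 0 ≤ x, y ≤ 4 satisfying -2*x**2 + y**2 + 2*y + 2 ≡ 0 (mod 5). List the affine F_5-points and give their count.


Affine F_5-points: {(0, 1), (0, 2), (1, 0), (1, 3), (4, 0), (4, 3)}; count = 6.

For each of the 25 pairs (x, y) ∈ F_5², evaluate f(x, y) mod 5. Record the zeros.
  x = 0: [0↦2, 1↦0, 2↦0, 3↦2, 4↦1]  zeros at y ∈ {1, 2}
  x = 1: [0↦0, 1↦3, 2↦3, 3↦0, 4↦4]  zeros at y ∈ {0, 3}
  x = 2: [0↦4, 1↦2, 2↦2, 3↦4, 4↦3]  zeros at y ∈ ∅
  x = 3: [0↦4, 1↦2, 2↦2, 3↦4, 4↦3]  zeros at y ∈ ∅
  x = 4: [0↦0, 1↦3, 2↦3, 3↦0, 4↦4]  zeros at y ∈ {0, 3}
Collecting zeros: affine points = {(0, 1), (0, 2), (1, 0), (1, 3), (4, 0), (4, 3)}.
Total count |C(F_5)_aff| = 6.


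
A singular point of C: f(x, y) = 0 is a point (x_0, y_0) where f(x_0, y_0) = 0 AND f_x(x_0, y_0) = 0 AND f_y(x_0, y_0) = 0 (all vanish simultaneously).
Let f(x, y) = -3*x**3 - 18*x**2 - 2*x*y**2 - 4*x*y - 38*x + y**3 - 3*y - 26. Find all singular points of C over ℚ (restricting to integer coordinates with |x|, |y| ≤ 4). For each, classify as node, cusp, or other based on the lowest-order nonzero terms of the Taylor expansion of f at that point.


Singular points: {(-2, -1)}; classification: cusp.

Compute partial derivatives:
  f_x = -9*x**2 - 36*x - 2*y**2 - 4*y - 38.
  f_y = -4*x*y - 4*x + 3*y**2 - 3.
Scan x_0 ∈ {−4, ..., 4}. For each x_0, f_y(x_0, y) is a polynomial in y; find its integer roots y ∈ {−4, ..., 4}, then test f_x and f at those candidates.
  x = -4: f_y(-4, y) = 3*y**2 + 16*y + 13; vanishes at y ∈ {-1}. (-4, -1): f_x = -36 ≠ 0.
  x = -3: f_y(-3, y) = 3*y**2 + 12*y + 9; vanishes at y ∈ {-3, -1}. (-3, -3): f_x = -17 ≠ 0; (-3, -1): f_x = -9 ≠ 0.
  x = -2: f_y(-2, y) = 3*y**2 + 8*y + 5; vanishes at y ∈ {-1}. (-2, -1): f_x = 0, f = 0 — SINGULAR.
  x = -1: f_y(-1, y) = 3*y**2 + 4*y + 1; vanishes at y ∈ {-1}. (-1, -1): f_x = -9 ≠ 0.
  x = 0: f_y(0, y) = 3*y**2 - 3; vanishes at y ∈ {-1, 1}. (0, -1): f_x = -36 ≠ 0; (0, 1): f_x = -44 ≠ 0.
  x = 1: f_y(1, y) = 3*y**2 - 4*y - 7; vanishes at y ∈ {-1}. (1, -1): f_x = -81 ≠ 0.
  x = 2: f_y(2, y) = 3*y**2 - 8*y - 11; vanishes at y ∈ {-1}. (2, -1): f_x = -144 ≠ 0.
  x = 3: f_y(3, y) = 3*y**2 - 12*y - 15; vanishes at y ∈ {-1}. (3, -1): f_x = -225 ≠ 0.
  x = 4: f_y(4, y) = 3*y**2 - 16*y - 19; vanishes at y ∈ {-1}. (4, -1): f_x = -324 ≠ 0.
Only singular point on the grid: (-2, -1).
Classify: substitute x = -2 + u, y = -1 + v and expand: f = -3*u**3 - 2*u*v**2 + v**3 + v**2.
No constant or linear terms (consistent with a singular point). Quadratic part: v**2. Cubic part: -3*u**3 - 2*u*v**2 + v**3.
The quadratic part v**2 is a perfect square, so there is a single (double) tangent line v = 0, i.e. y = -1. Restricting the cubic part to that line (v = 0) leaves -3*u**3 ≠ 0, so f is not divisible by v and the branch is v² ≈ 3*u**3 to lowest order — this is a cusp.
Classification: cusp.


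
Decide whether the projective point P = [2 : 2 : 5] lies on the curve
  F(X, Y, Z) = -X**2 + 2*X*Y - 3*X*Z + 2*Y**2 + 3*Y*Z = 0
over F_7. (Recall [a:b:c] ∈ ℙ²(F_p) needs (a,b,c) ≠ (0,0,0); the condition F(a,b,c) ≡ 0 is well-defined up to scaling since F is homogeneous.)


F(2,2,5) ≡ 5 (mod 7); P is NOT on the curve.

Evaluate F(2, 2, 5) term-by-term (mod 7).
  -X**2 ↦ -1·4·1·1 = -4
  2*X*Y ↦ 2·2·2·1 = 8
  -3*X*Z ↦ -3·2·1·5 = -30
  2*Y**2 ↦ 2·1·4·1 = 8
  3*Y*Z ↦ 3·1·2·5 = 30
Sum: F(2, 2, 5) = (-4) + (8) + (-30) + (8) + (30) = 12.
Reducing mod 7: 12 ≡ 5 (mod 7).
Since F(a, b, c) ≡ 5 ≠ 0 (mod 7), P does NOT lie on the curve.


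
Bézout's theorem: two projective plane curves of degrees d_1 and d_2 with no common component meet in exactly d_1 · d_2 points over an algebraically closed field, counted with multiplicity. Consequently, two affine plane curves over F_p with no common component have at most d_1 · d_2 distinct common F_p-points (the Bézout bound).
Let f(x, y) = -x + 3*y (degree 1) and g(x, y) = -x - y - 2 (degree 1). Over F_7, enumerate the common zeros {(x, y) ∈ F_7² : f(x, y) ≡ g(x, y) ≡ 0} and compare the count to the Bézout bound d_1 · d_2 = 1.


Common zeros: {(2, 3)}; count = 1; Bézout bound = 1.

deg(f) = 1, deg(g) = 1, so Bézout bound = 1.
Scan x ∈ F_7. For each x, list the y ∈ F_7 with f(x, y) ≡ 0 and those with g(x, y) ≡ 0 (mod 7); the common zeros in that column are the intersection.
  x = 0: f ≡ 0 at y ∈ {0}; g ≡ 0 at y ∈ {5}; common: ∅.
  x = 1: f ≡ 0 at y ∈ {5}; g ≡ 0 at y ∈ {4}; common: ∅.
  x = 2: f ≡ 0 at y ∈ {3}; g ≡ 0 at y ∈ {3}; common: {3}.
  x = 3: f ≡ 0 at y ∈ {1}; g ≡ 0 at y ∈ {2}; common: ∅.
  x = 4: f ≡ 0 at y ∈ {6}; g ≡ 0 at y ∈ {1}; common: ∅.
  x = 5: f ≡ 0 at y ∈ {4}; g ≡ 0 at y ∈ {0}; common: ∅.
  x = 6: f ≡ 0 at y ∈ {2}; g ≡ 0 at y ∈ {6}; common: ∅.
Collecting: common zeros = {(2, 3)}, so the count is 1.
Comparison with the Bézout bound: 1 ≤ 1 = deg(f)·deg(g), as expected for curves with no common component (the bound is attained).


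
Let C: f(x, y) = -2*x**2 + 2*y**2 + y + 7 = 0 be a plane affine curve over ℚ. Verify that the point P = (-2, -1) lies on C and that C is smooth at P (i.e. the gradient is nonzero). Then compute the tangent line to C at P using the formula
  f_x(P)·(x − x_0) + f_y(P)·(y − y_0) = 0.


Tangent line at P: 8*x - 3*y + 13 = 0.

Step 1: f(-2, -1) = 0, so P lies on C.
Step 2: partial derivatives
  f_x(x, y) = -4*x, f_y(x, y) = 4*y + 1.
  f_x(P) = 8, f_y(P) = -3 (gradient nonzero, so P is smooth).
Step 3: tangent line at P: 8·(x − -2) + -3·(y − -1) = 0.
Expanding: 8*x - 3*y + 13 = 0.


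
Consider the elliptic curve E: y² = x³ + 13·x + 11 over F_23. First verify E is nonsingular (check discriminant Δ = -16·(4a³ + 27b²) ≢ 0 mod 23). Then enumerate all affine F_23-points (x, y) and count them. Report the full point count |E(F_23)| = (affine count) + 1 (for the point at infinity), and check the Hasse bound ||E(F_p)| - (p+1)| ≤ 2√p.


Affine points = {(1, 5), (1, 18), (3, 10), (3, 13), (4, 9), (4, 14), (6, 11), (6, 12), (7, 10), (7, 13), (8, 11), (8, 12), (9, 11), (9, 12), (11, 6), (11, 17), (12, 3), (12, 20), (13, 10), (13, 13), (14, 4), (14, 19), (15, 4), (15, 19), (17, 4), (17, 19), (21, 0)}; affine count = 27; |E(F_23)| = 28.

Discriminant check: Δ ∝ 4a³ + 27b² = 4·13³ + 27·11² = 4·2197 + 27·121 ≡ 3 (mod 23). Nonzero ⇒ E is nonsingular.
For each x ∈ F_23, compute rhs = x³ + 13·x + 11 mod 23, then count y ∈ F_23 with y² ≡ rhs.
  x = 0: rhs = 11, matching y values: none (0 points).
  x = 1: rhs = 2, matching y values: 5, 18 (2 points).
  x = 2: rhs = 22, matching y values: none (0 points).
  x = 3: rhs = 8, matching y values: 10, 13 (2 points).
  x = 4: rhs = 12, matching y values: 9, 14 (2 points).
  x = 5: rhs = 17, matching y values: none (0 points).
  x = 6: rhs = 6, matching y values: 11, 12 (2 points).
  x = 7: rhs = 8, matching y values: 10, 13 (2 points).
  x = 8: rhs = 6, matching y values: 11, 12 (2 points).
  x = 9: rhs = 6, matching y values: 11, 12 (2 points).
  x = 10: rhs = 14, matching y values: none (0 points).
  x = 11: rhs = 13, matching y values: 6, 17 (2 points).
  x = 12: rhs = 9, matching y values: 3, 20 (2 points).
  x = 13: rhs = 8, matching y values: 10, 13 (2 points).
  x = 14: rhs = 16, matching y values: 4, 19 (2 points).
  x = 15: rhs = 16, matching y values: 4, 19 (2 points).
  x = 16: rhs = 14, matching y values: none (0 points).
  x = 17: rhs = 16, matching y values: 4, 19 (2 points).
  x = 18: rhs = 5, matching y values: none (0 points).
  x = 19: rhs = 10, matching y values: none (0 points).
  x = 20: rhs = 14, matching y values: none (0 points).
  x = 21: rhs = 0, matching y values: 0 (1 points).
  x = 22: rhs = 20, matching y values: none (0 points).
Total affine count: 27.
Full point count |E(F_23)| = 27 + 1 = 28.
Hasse bound: |28 − (23+1)| = |4| = 4 ≤ 2√23 ≈ 9.5917 ✓.


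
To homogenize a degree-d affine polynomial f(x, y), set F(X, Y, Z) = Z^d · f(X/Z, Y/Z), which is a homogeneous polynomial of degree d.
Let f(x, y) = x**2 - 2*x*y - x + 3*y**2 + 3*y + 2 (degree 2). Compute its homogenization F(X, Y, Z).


F(X, Y, Z) = X**2 - 2*X*Y - X*Z + 3*Y**2 + 3*Y*Z + 2*Z**2

deg(f) = 2.
Substitute x = X/Z, y = Y/Z into f, then multiply by Z^2.
  monomial 1·x^2·y^0 ↦ 1·X^2·Y^0·Z^0.
  monomial -2·x^1·y^1 ↦ -2·X^1·Y^1·Z^0.
  monomial -1·x^1·y^0 ↦ -1·X^1·Y^0·Z^1.
  monomial 3·x^0·y^2 ↦ 3·X^0·Y^2·Z^0.
  monomial 3·x^0·y^1 ↦ 3·X^0·Y^1·Z^1.
  monomial 2·x^0·y^0 ↦ 2·X^0·Y^0·Z^2.
Collecting: F(X, Y, Z) = X**2 - 2*X*Y - X*Z + 3*Y**2 + 3*Y*Z + 2*Z**2.


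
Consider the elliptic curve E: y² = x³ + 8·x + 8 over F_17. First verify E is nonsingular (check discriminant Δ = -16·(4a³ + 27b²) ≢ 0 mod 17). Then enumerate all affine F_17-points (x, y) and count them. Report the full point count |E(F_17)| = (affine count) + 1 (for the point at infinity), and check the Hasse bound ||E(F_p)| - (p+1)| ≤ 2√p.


Affine points = {(0, 5), (0, 12), (1, 0), (2, 7), (2, 10), (3, 5), (3, 12), (4, 6), (4, 11), (6, 0), (7, 4), (7, 13), (10, 0), (11, 4), (11, 13), (12, 8), (12, 9), (14, 5), (14, 12), (15, 1), (15, 16), (16, 4), (16, 13)}; affine count = 23; |E(F_17)| = 24.

Discriminant check: Δ ∝ 4a³ + 27b² = 4·8³ + 27·8² = 4·512 + 27·64 ≡ 2 (mod 17). Nonzero ⇒ E is nonsingular.
For each x ∈ F_17, compute rhs = x³ + 8·x + 8 mod 17, then count y ∈ F_17 with y² ≡ rhs.
  x = 0: rhs = 8, matching y values: 5, 12 (2 points).
  x = 1: rhs = 0, matching y values: 0 (1 points).
  x = 2: rhs = 15, matching y values: 7, 10 (2 points).
  x = 3: rhs = 8, matching y values: 5, 12 (2 points).
  x = 4: rhs = 2, matching y values: 6, 11 (2 points).
  x = 5: rhs = 3, matching y values: none (0 points).
  x = 6: rhs = 0, matching y values: 0 (1 points).
  x = 7: rhs = 16, matching y values: 4, 13 (2 points).
  x = 8: rhs = 6, matching y values: none (0 points).
  x = 9: rhs = 10, matching y values: none (0 points).
  x = 10: rhs = 0, matching y values: 0 (1 points).
  x = 11: rhs = 16, matching y values: 4, 13 (2 points).
  x = 12: rhs = 13, matching y values: 8, 9 (2 points).
  x = 13: rhs = 14, matching y values: none (0 points).
  x = 14: rhs = 8, matching y values: 5, 12 (2 points).
  x = 15: rhs = 1, matching y values: 1, 16 (2 points).
  x = 16: rhs = 16, matching y values: 4, 13 (2 points).
Total affine count: 23.
Full point count |E(F_17)| = 23 + 1 = 24.
Hasse bound: |24 − (17+1)| = |6| = 6 ≤ 2√17 ≈ 8.2462 ✓.


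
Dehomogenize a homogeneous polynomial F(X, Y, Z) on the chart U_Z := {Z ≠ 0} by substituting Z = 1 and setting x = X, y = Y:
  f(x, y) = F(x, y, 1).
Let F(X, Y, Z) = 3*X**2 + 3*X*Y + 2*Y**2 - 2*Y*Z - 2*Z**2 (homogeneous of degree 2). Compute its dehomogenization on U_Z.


f(x, y) = 3*x**2 + 3*x*y + 2*y**2 - 2*y - 2

On U_Z we set Z = 1. Each monomial c·X^i·Y^j·Z^k in F becomes c·x^i·y^j·1^k = c·x^i·y^j.
Substituting Z = 1: F(X, Y, 1) = 3*x**2 + 3*x*y + 2*y**2 - 2*y - 2.
Note: deg(f) ≤ deg(F) = 2; strict inequality happens when F is divisible by Z (lost terms).


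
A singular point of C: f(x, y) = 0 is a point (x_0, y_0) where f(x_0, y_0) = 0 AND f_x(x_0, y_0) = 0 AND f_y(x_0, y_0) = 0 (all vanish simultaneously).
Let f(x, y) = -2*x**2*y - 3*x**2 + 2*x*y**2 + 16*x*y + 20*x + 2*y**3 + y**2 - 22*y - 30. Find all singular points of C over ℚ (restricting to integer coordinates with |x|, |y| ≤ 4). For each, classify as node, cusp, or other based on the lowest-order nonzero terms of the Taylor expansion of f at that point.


Singular points: {(3, -1)}; classification: node.

Compute partial derivatives:
  f_x = -4*x*y - 6*x + 2*y**2 + 16*y + 20.
  f_y = -2*x**2 + 4*x*y + 16*x + 6*y**2 + 2*y - 22.
Scan x_0 ∈ {−4, ..., 4}. For each x_0, f_y(x_0, y) is a polynomial in y; find its integer roots y ∈ {−4, ..., 4}, then test f_x and f at those candidates.
  x = -4: f_y(-4, y) = 6*y**2 - 14*y - 118; no integer root y with |y| ≤ 4.
  x = -3: f_y(-3, y) = 6*y**2 - 10*y - 88; no integer root y with |y| ≤ 4.
  x = -2: f_y(-2, y) = 6*y**2 - 6*y - 62; no integer root y with |y| ≤ 4.
  x = -1: f_y(-1, y) = 6*y**2 - 2*y - 40; no integer root y with |y| ≤ 4.
  x = 0: f_y(0, y) = 6*y**2 + 2*y - 22; no integer root y with |y| ≤ 4.
  x = 1: f_y(1, y) = 6*y**2 + 6*y - 8; no integer root y with |y| ≤ 4.
  x = 2: f_y(2, y) = 6*y**2 + 10*y + 2; no integer root y with |y| ≤ 4.
  x = 3: f_y(3, y) = 6*y**2 + 14*y + 8; vanishes at y ∈ {-1}. (3, -1): f_x = 0, f = 0 — SINGULAR.
  x = 4: f_y(4, y) = 6*y**2 + 18*y + 10; no integer root y with |y| ≤ 4.
Only singular point on the grid: (3, -1).
Classify: substitute x = 3 + u, y = -1 + v and expand: f = -2*u**2*v - u**2 + 2*u*v**2 + 2*v**3 + v**2.
No constant or linear terms (consistent with a singular point). Quadratic part: -u**2 + v**2. Cubic part: -2*u**2*v + 2*u*v**2 + 2*v**3.
The quadratic part v**2 - u**2 = (v − u)(v + u) splits into two distinct linear factors, so there are two distinct tangent lines y − -1 = ±(x − 3) — this is a node (ordinary double point).
Classification: node.


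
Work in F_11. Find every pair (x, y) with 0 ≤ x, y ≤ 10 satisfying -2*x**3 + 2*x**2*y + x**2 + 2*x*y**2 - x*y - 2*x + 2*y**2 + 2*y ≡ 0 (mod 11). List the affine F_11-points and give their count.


Affine F_11-points: {(0, 0), (0, 10), (5, 1), (5, 7), (6, 4), (6, 10), (8, 1), (8, 2), (10, 10)}; count = 9.

For each of the 121 pairs (x, y) ∈ F_11², evaluate f(x, y) mod 11. Record the zeros.
  x = 0: [0↦0, 1↦4, 2↦1, 3↦2, 4↦7, 5↦5, 6↦7, 7↦2, 8↦1, 9↦4, 10↦0]  zeros at y ∈ {0, 10}
  x = 1: [0↦8, 1↦4, 2↦8, 3↦9, 4↦7, 5↦2, 6↦5, 7↦5, 8↦2, 9↦7, 10↦9]  zeros at y ∈ ∅
  x = 2: [0↦6, 1↦9, 2↦2, 3↦7, 4↦2, 5↦9, 6↦6, 7↦4, 8↦3, 9↦3, 10↦4]  zeros at y ∈ ∅
  x = 3: [0↦4, 1↦7, 2↦4, 3↦6, 4↦2, 5↦3, 6↦9, 7↦9, 8↦3, 9↦2, 10↦6]  zeros at y ∈ ∅
  x = 4: [0↦1, 1↦8, 2↦2, 3↦5, 4↦6, 5↦5, 6↦2, 7↦8, 8↦1, 9↦3, 10↦3]  zeros at y ∈ ∅
  x = 5: [0↦7, 1↦0, 2↦6, 3↦3, 4↦2, 5↦3, 6↦6, 7↦0, 8↦7, 9↦5, 10↦5]  zeros at y ∈ {1, 7}
  x = 6: [0↦10, 1↦4, 2↦4, 3↦10, 4↦0, 5↦7, 6↦9, 7↦6, 8↦9, 9↦7, 10↦0]  zeros at y ∈ {4, 10}
  x = 7: [0↦9, 1↦8, 2↦6, 3↦3, 4↦10, 5↦5, 6↦10, 7↦3, 8↦6, 9↦8, 10↦9]  zeros at y ∈ ∅
  x = 8: [0↦3, 1↦0, 2↦0, 3↦3, 4↦9, 5↦7, 6↦8, 7↦1, 8↦8, 9↦7, 10↦9]  zeros at y ∈ {1, 2}
  x = 9: [0↦2, 1↦1, 2↦7, 3↦9, 4↦7, 5↦1, 6↦2, 7↦10, 8↦3, 9↦3, 10↦10]  zeros at y ∈ ∅
  x = 10: [0↦5, 1↦10, 2↦4, 3↦9, 4↦3, 5↦8, 6↦2, 7↦7, 8↦1, 9↦6, 10↦0]  zeros at y ∈ {10}
Collecting zeros: affine points = {(0, 0), (0, 10), (5, 1), (5, 7), (6, 4), (6, 10), (8, 1), (8, 2), (10, 10)}.
Total count |C(F_11)_aff| = 9.


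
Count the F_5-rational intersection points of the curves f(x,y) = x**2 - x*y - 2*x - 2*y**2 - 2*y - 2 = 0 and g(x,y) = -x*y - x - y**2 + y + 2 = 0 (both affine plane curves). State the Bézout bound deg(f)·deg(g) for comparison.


Common zeros: {(2, 4), (4, 3), (4, 4)}; count = 3; Bézout bound = 4.

deg(f) = 2, deg(g) = 2, so Bézout bound = 4.
Scan x ∈ F_5. For each x, list the y ∈ F_5 with f(x, y) ≡ 0 and those with g(x, y) ≡ 0 (mod 5); the common zeros in that column are the intersection.
  x = 0: f ≡ 0 at y ∈ ∅; g ≡ 0 at y ∈ {2, 4}; common: ∅.
  x = 1: f ≡ 0 at y ∈ {3}; g ≡ 0 at y ∈ {1, 4}; common: ∅.
  x = 2: f ≡ 0 at y ∈ {4}; g ≡ 0 at y ∈ {0, 4}; common: {4}.
  x = 3: f ≡ 0 at y ∈ ∅; g ≡ 0 at y ∈ {4}; common: ∅.
  x = 4: f ≡ 0 at y ∈ {3, 4}; g ≡ 0 at y ∈ {3, 4}; common: {3, 4}.
Collecting: common zeros = {(2, 4), (4, 3), (4, 4)}, so the count is 3.
Comparison with the Bézout bound: 3 ≤ 4 = deg(f)·deg(g), as expected for curves with no common component (the affine F_5-count falls short of the bound because intersections may lie at infinity, over extension fields, or carry multiplicity).


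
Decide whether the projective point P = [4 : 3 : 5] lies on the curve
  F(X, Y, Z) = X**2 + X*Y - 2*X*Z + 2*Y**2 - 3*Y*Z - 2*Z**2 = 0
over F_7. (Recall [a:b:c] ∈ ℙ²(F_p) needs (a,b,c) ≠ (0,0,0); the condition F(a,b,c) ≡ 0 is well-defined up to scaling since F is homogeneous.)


F(4,3,5) ≡ 2 (mod 7); P is NOT on the curve.

Evaluate F(4, 3, 5) term-by-term (mod 7).
  X**2 ↦ 1·16·1·1 = 16
  X*Y ↦ 1·4·3·1 = 12
  -2*X*Z ↦ -2·4·1·5 = -40
  2*Y**2 ↦ 2·1·9·1 = 18
  -3*Y*Z ↦ -3·1·3·5 = -45
  -2*Z**2 ↦ -2·1·1·25 = -50
Sum: F(4, 3, 5) = (16) + (12) + (-40) + (18) + (-45) + (-50) = -89.
Reducing mod 7: -89 ≡ 2 (mod 7).
Since F(a, b, c) ≡ 2 ≠ 0 (mod 7), P does NOT lie on the curve.


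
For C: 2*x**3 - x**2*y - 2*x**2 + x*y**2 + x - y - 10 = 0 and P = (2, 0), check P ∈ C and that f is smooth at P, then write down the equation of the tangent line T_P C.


Tangent line at P: 17*x - 5*y - 34 = 0.

Step 1: f(2, 0) = 0, so P lies on C.
Step 2: partial derivatives
  f_x(x, y) = 6*x**2 - 2*x*y - 4*x + y**2 + 1, f_y(x, y) = -x**2 + 2*x*y - 1.
  f_x(P) = 17, f_y(P) = -5 (gradient nonzero, so P is smooth).
Step 3: tangent line at P: 17·(x − 2) + -5·(y − 0) = 0.
Expanding: 17*x - 5*y - 34 = 0.


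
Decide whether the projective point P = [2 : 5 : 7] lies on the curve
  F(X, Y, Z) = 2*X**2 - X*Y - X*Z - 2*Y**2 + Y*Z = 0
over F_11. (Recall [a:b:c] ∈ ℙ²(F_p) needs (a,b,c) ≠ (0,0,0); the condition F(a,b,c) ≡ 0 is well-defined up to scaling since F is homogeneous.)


F(2,5,7) ≡ 2 (mod 11); P is NOT on the curve.

Evaluate F(2, 5, 7) term-by-term (mod 11).
  2*X**2 ↦ 2·4·1·1 = 8
  -X*Y ↦ -1·2·5·1 = -10
  -X*Z ↦ -1·2·1·7 = -14
  -2*Y**2 ↦ -2·1·25·1 = -50
  Y*Z ↦ 1·1·5·7 = 35
Sum: F(2, 5, 7) = (8) + (-10) + (-14) + (-50) + (35) = -31.
Reducing mod 11: -31 ≡ 2 (mod 11).
Since F(a, b, c) ≡ 2 ≠ 0 (mod 11), P does NOT lie on the curve.


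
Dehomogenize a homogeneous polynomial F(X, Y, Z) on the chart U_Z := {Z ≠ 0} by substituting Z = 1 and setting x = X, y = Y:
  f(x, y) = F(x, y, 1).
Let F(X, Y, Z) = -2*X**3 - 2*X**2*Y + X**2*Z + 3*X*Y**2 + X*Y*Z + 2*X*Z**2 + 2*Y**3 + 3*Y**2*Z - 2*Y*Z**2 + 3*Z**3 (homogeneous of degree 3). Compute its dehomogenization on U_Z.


f(x, y) = -2*x**3 - 2*x**2*y + x**2 + 3*x*y**2 + x*y + 2*x + 2*y**3 + 3*y**2 - 2*y + 3

On U_Z we set Z = 1. Each monomial c·X^i·Y^j·Z^k in F becomes c·x^i·y^j·1^k = c·x^i·y^j.
Substituting Z = 1: F(X, Y, 1) = -2*x**3 - 2*x**2*y + x**2 + 3*x*y**2 + x*y + 2*x + 2*y**3 + 3*y**2 - 2*y + 3.
Note: deg(f) ≤ deg(F) = 3; strict inequality happens when F is divisible by Z (lost terms).


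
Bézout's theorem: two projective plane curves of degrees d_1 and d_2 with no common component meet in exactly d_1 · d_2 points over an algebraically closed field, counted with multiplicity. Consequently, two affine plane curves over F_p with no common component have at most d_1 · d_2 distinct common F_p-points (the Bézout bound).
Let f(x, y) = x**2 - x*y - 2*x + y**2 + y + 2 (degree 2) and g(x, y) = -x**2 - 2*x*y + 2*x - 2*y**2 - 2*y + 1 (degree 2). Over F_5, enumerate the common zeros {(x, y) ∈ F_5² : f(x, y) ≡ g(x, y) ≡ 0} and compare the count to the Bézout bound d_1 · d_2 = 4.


Common zeros: {(4, 3)}; count = 1; Bézout bound = 4.

deg(f) = 2, deg(g) = 2, so Bézout bound = 4.
Scan x ∈ F_5. For each x, list the y ∈ F_5 with f(x, y) ≡ 0 and those with g(x, y) ≡ 0 (mod 5); the common zeros in that column are the intersection.
  x = 0: f ≡ 0 at y ∈ ∅; g ≡ 0 at y ∈ ∅; common: ∅.
  x = 1: f ≡ 0 at y ∈ {2, 3}; g ≡ 0 at y ∈ ∅; common: ∅.
  x = 2: f ≡ 0 at y ∈ ∅; g ≡ 0 at y ∈ {3, 4}; common: ∅.
  x = 3: f ≡ 0 at y ∈ {0, 2}; g ≡ 0 at y ∈ ∅; common: ∅.
  x = 4: f ≡ 0 at y ∈ {0, 3}; g ≡ 0 at y ∈ {2, 3}; common: {3}.
Collecting: common zeros = {(4, 3)}, so the count is 1.
Comparison with the Bézout bound: 1 ≤ 4 = deg(f)·deg(g), as expected for curves with no common component (the affine F_5-count falls short of the bound because intersections may lie at infinity, over extension fields, or carry multiplicity).


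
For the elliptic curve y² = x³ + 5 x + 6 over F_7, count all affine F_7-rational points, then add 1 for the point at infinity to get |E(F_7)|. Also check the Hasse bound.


Affine points = {(5, 3), (5, 4), (6, 0)}; affine count = 3; |E(F_7)| = 4.

Discriminant check: Δ ∝ 4a³ + 27b² = 4·5³ + 27·6² = 4·125 + 27·36 ≡ 2 (mod 7). Nonzero ⇒ E is nonsingular.
For each x ∈ F_7, compute rhs = x³ + 5·x + 6 mod 7, then count y ∈ F_7 with y² ≡ rhs.
  x = 0: rhs = 6, matching y values: none (0 points).
  x = 1: rhs = 5, matching y values: none (0 points).
  x = 2: rhs = 3, matching y values: none (0 points).
  x = 3: rhs = 6, matching y values: none (0 points).
  x = 4: rhs = 6, matching y values: none (0 points).
  x = 5: rhs = 2, matching y values: 3, 4 (2 points).
  x = 6: rhs = 0, matching y values: 0 (1 points).
Total affine count: 3.
Full point count |E(F_7)| = 3 + 1 = 4.
Hasse bound: |4 − (7+1)| = |-4| = 4 ≤ 2√7 ≈ 5.2915 ✓.


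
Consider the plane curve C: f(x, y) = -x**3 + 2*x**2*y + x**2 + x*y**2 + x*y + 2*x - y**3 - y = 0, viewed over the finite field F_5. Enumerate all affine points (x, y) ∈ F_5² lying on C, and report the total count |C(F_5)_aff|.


Affine F_5-points: {(0, 0), (0, 2), (0, 3), (1, 3), (2, 0), (2, 1), (3, 1), (4, 0), (4, 4)}; count = 9.

For each of the 25 pairs (x, y) ∈ F_5², evaluate f(x, y) mod 5. Record the zeros.
  x = 0: [0↦0, 1↦3, 2↦0, 3↦0, 4↦2]  zeros at y ∈ {0, 2, 3}
  x = 1: [0↦2, 1↦4, 2↦2, 3↦0, 4↦2]  zeros at y ∈ {3}
  x = 2: [0↦0, 1↦0, 2↦3, 3↦3, 4↦4]  zeros at y ∈ {0, 1}
  x = 3: [0↦3, 1↦0, 2↦2, 3↦3, 4↦2]  zeros at y ∈ {1}
  x = 4: [0↦0, 1↦3, 2↦3, 3↦4, 4↦0]  zeros at y ∈ {0, 4}
Collecting zeros: affine points = {(0, 0), (0, 2), (0, 3), (1, 3), (2, 0), (2, 1), (3, 1), (4, 0), (4, 4)}.
Total count |C(F_5)_aff| = 9.


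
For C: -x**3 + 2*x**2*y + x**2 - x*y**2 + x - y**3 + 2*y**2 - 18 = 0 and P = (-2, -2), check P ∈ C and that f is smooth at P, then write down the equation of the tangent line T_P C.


Tangent line at P: -3*x - 20*y - 46 = 0.

Step 1: f(-2, -2) = 0, so P lies on C.
Step 2: partial derivatives
  f_x(x, y) = -3*x**2 + 4*x*y + 2*x - y**2 + 1, f_y(x, y) = 2*x**2 - 2*x*y - 3*y**2 + 4*y.
  f_x(P) = -3, f_y(P) = -20 (gradient nonzero, so P is smooth).
Step 3: tangent line at P: -3·(x − -2) + -20·(y − -2) = 0.
Expanding: -3*x - 20*y - 46 = 0.
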